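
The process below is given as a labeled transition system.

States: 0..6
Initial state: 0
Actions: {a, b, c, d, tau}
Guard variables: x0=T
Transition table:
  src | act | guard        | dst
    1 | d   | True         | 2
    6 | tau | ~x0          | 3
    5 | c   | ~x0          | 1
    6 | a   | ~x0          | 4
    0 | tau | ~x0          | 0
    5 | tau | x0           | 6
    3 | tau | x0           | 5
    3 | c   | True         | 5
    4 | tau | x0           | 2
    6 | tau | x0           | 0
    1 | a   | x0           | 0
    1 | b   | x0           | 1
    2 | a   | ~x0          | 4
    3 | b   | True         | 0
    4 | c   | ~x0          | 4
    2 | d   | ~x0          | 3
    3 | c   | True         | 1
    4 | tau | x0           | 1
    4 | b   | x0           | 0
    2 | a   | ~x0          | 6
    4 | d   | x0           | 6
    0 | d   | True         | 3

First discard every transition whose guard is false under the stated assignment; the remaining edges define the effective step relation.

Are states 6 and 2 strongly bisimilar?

Answer: NOT BISIMILAR

Trace:
Compute ~ classes (split until stable):
  π0 = {{0,1,2,3,4,5,6}}
  π1 = {{0},{1},{2},{3},{4},{5,6}}
  π2 = {{0},{1},{2},{3},{4},{5},{6}}
Fixed point at round 3; 7 class(es).
6∈{6}, 2∈{2}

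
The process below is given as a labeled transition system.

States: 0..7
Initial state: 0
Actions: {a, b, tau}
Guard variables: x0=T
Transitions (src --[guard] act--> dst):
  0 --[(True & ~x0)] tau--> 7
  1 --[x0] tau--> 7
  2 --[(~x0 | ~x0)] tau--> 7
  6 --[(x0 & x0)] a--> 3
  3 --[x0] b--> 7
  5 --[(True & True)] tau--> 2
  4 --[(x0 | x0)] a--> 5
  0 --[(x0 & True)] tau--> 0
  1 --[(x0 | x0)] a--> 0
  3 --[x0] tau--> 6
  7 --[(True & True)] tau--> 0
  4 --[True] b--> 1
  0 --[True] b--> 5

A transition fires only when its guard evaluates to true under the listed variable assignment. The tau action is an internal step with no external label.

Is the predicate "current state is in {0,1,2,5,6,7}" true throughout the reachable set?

Safe = {0,1,2,5,6,7}
Reach set: {0,2,5}
  0: ✓
  2: ✓
  5: ✓

Answer: INVARIANT HOLDS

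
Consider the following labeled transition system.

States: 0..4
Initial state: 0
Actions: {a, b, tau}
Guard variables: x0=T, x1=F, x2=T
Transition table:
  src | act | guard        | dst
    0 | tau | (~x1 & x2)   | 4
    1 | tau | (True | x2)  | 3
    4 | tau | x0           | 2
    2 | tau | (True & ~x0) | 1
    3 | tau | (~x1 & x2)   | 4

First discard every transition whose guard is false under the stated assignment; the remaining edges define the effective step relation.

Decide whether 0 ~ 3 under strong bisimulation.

Bisimulation quotient by refinement:
  P[0] = {{0,1,2,3,4}}
  P[1] = {{0,1,3,4},{2}}
  P[2] = {{0,1,3},{2},{4}}
  P[3] = {{0,3},{1},{2},{4}}
stable after 4 split(s): 4 block(s)
[0]={0,3}  [3]={0,3}

Answer: BISIMILAR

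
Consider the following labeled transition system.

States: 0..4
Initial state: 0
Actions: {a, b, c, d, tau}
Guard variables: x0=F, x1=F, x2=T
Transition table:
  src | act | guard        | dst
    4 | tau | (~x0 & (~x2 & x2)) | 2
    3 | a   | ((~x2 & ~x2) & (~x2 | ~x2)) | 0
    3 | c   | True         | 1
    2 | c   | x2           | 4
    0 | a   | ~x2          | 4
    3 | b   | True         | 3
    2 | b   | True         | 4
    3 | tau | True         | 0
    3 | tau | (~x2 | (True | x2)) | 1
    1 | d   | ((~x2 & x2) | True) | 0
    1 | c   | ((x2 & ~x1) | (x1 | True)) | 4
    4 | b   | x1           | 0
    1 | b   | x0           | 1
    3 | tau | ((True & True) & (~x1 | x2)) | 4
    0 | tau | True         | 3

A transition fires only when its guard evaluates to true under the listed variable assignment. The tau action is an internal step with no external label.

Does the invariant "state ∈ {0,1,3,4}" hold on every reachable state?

Allowed set {0,1,3,4}
Reachable = {0,1,3,4}
  0: ok
  1: ok
  3: ok
  4: ok

Answer: INVARIANT HOLDS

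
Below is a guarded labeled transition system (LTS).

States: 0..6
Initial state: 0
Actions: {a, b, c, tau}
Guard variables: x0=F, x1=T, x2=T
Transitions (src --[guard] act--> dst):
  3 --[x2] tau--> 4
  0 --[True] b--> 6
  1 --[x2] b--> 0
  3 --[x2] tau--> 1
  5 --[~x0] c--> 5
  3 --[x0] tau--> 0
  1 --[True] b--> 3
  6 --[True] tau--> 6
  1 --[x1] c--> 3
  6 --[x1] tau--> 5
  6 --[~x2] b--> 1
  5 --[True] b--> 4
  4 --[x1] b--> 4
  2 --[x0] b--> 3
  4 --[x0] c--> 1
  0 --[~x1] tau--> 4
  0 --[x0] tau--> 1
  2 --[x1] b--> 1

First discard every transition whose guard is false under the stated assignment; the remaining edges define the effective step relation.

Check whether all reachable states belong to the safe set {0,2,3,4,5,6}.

Inv-set: {0,2,3,4,5,6}
R = {0,4,5,6}
  0: safe
  4: safe
  5: safe
  6: safe

Answer: INVARIANT HOLDS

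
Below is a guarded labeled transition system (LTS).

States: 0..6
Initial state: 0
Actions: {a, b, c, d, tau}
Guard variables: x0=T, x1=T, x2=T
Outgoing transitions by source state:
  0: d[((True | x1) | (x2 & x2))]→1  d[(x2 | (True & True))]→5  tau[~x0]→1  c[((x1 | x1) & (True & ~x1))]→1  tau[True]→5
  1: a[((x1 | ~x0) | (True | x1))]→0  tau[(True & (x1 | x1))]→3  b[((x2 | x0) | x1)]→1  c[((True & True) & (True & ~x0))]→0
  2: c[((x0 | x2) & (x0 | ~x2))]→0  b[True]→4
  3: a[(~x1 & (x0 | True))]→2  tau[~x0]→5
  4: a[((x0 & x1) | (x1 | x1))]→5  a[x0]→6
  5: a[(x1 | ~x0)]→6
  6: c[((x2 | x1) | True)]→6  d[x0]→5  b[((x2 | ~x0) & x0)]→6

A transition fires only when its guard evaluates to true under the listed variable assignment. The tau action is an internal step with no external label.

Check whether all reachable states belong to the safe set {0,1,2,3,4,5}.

Inv-set: {0,1,2,3,4,5}
Reachable = {0,1,3,5,6}
  0: safe
  1: safe
  3: safe
  5: safe
  6: outside
counterexample path to 6: d·a

Answer: INVARIANT VIOLATED at state 6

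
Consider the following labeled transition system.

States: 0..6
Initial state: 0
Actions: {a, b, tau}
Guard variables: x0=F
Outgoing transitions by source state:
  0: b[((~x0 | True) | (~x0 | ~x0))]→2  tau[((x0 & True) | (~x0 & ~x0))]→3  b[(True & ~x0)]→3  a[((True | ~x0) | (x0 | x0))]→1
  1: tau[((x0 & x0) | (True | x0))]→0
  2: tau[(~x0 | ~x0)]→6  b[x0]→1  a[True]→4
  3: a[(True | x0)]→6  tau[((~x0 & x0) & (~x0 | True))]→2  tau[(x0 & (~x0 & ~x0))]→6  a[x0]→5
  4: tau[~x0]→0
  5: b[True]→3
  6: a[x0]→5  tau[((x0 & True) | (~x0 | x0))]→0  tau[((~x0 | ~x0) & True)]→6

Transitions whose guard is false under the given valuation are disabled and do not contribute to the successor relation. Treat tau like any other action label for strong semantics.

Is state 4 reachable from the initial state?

12 transition(s) survive guard evaluation.
depth 0: {0}
depth 1: {1,2,3}  total {0,1,2,3}
depth 2: {4,6}  total {0,1,2,3,4,6}
R = {0,1,2,3,4,6}
trace reaching 4: b·a

Answer: REACHABLE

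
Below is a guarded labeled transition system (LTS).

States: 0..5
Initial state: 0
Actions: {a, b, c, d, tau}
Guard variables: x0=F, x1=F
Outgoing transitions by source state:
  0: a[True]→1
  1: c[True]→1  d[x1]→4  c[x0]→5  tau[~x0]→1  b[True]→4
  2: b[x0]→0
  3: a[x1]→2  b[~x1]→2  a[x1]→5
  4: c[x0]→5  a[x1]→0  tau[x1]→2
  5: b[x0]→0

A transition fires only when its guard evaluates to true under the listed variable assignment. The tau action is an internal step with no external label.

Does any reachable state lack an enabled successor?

Answer: DEADLOCK at state 4

Working:
R = {0,1,4}
  0: a→1  [1 exit(s)]
  1: b→4  c→1  tau→1  [3 exit(s)]
  4: ∅  [deadlock]
Path to 4: a·b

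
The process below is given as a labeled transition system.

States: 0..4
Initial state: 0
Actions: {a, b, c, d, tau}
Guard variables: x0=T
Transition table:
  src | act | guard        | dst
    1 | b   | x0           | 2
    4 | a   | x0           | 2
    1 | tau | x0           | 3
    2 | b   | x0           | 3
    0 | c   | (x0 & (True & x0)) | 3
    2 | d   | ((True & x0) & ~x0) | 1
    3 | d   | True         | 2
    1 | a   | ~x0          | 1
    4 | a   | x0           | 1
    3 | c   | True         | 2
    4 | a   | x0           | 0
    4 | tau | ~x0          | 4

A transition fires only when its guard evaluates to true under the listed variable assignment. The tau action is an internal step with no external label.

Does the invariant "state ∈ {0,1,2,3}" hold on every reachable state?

Answer: INVARIANT HOLDS

Analysis:
Inv-set: {0,1,2,3}
R = {0,2,3}
  0: safe
  2: safe
  3: safe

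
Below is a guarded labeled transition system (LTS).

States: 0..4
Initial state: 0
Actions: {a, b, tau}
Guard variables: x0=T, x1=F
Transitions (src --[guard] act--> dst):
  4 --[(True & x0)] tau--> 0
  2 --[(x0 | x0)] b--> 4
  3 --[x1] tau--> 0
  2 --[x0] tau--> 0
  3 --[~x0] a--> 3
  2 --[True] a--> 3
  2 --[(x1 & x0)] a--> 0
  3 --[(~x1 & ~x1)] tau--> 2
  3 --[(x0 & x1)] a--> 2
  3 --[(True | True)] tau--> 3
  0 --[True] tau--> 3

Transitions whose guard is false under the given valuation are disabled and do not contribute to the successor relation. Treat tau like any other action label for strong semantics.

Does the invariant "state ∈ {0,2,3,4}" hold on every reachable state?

Allowed set {0,2,3,4}
R = {0,2,3,4}
  0: ✓
  2: ✓
  3: ✓
  4: ✓

Answer: INVARIANT HOLDS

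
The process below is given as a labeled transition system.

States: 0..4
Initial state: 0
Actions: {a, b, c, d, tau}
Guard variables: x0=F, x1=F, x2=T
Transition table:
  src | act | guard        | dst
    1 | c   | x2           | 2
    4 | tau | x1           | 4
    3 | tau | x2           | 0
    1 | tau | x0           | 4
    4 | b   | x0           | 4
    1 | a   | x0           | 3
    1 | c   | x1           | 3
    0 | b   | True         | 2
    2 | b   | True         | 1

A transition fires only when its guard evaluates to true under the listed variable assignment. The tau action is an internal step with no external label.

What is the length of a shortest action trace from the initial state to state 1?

BFS to 1:
  depth 0: {0}
  depth 1: {2}
  depth 2: {1}
first hit 1 at d=2 via b·b

Answer: 2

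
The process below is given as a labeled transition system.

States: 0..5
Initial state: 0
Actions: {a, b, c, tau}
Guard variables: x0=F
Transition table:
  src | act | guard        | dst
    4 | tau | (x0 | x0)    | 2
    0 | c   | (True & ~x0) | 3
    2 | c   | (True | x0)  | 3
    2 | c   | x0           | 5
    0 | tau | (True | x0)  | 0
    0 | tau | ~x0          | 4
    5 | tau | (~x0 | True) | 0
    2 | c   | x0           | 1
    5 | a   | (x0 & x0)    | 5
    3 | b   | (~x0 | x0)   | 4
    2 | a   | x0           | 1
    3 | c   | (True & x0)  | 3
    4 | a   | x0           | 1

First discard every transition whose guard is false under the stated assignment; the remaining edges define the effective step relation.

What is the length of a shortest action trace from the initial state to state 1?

Breadth-first toward 1:
  L0 = {0}
  L1 = {3,4}
1 never appears.

Answer: UNREACHABLE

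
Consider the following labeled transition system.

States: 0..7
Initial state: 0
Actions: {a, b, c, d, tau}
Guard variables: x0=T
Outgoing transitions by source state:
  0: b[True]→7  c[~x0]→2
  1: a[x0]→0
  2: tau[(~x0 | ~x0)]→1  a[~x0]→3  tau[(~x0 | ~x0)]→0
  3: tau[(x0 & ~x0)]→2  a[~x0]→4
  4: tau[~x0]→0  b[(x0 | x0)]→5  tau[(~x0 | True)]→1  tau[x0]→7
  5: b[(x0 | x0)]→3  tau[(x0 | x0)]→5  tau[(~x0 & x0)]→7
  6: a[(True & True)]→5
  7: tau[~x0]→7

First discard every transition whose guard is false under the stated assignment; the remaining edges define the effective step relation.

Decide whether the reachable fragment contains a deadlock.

Reach set: {0,7}
  0: b→7  [1 out]
  7: ∅  [deadlock]
Path to 7: b

Answer: DEADLOCK at state 7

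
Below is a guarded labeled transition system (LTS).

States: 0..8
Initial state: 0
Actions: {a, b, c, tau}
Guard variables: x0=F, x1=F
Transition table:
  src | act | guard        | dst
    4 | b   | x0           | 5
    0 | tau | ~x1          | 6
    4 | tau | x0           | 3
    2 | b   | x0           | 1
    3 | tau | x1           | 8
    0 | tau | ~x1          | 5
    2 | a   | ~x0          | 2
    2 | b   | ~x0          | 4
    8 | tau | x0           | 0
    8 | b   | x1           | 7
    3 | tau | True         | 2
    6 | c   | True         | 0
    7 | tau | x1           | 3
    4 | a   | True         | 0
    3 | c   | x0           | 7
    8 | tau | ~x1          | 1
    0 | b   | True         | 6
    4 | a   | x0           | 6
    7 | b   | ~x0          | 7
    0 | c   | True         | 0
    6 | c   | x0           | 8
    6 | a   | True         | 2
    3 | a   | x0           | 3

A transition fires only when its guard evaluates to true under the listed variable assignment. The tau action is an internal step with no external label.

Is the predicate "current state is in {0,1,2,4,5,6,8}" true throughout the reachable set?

Answer: INVARIANT HOLDS

Trace:
Inv-set: {0,1,2,4,5,6,8}
R = {0,2,4,5,6}
  0: ok
  2: ok
  4: ok
  5: ok
  6: ok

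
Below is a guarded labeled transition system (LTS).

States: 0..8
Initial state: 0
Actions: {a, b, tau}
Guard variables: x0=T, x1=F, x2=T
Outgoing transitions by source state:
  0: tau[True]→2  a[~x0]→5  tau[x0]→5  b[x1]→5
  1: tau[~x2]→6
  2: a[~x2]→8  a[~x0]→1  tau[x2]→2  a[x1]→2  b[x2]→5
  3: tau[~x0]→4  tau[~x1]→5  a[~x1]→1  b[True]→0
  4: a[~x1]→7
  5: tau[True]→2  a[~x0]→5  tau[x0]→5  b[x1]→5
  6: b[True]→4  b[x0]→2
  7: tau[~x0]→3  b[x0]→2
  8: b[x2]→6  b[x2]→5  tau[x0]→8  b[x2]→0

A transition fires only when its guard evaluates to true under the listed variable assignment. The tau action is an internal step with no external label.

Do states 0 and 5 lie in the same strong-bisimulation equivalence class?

Compute ~ classes (split until stable):
  π0 = {{0,1,2,3,4,5,6,7,8}}
  π1 = {{0,5},{1},{2,8},{3},{4},{6,7}}
  π2 = {{0,5},{1},{2},{3},{4},{6},{7},{8}}
Fixed point at round 3; 8 class(es).
[0]={0,5}  [5]={0,5}

Answer: BISIMILAR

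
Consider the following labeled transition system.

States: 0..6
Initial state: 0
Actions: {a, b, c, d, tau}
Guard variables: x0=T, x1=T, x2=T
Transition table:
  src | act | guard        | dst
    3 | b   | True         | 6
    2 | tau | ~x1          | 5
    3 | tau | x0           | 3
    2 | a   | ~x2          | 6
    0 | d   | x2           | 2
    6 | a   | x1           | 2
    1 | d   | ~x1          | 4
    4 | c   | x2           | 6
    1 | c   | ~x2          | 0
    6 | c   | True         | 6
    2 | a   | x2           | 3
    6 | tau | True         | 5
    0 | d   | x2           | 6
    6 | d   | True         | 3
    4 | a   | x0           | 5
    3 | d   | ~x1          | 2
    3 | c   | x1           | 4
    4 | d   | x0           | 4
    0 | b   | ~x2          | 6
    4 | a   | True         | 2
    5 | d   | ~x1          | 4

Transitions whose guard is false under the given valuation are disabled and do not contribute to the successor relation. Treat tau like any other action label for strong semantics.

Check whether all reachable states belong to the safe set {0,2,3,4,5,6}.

Inv-set: {0,2,3,4,5,6}
Reach set: {0,2,3,4,5,6}
  0: ✓
  2: ✓
  3: ✓
  4: ✓
  5: ✓
  6: ✓

Answer: INVARIANT HOLDS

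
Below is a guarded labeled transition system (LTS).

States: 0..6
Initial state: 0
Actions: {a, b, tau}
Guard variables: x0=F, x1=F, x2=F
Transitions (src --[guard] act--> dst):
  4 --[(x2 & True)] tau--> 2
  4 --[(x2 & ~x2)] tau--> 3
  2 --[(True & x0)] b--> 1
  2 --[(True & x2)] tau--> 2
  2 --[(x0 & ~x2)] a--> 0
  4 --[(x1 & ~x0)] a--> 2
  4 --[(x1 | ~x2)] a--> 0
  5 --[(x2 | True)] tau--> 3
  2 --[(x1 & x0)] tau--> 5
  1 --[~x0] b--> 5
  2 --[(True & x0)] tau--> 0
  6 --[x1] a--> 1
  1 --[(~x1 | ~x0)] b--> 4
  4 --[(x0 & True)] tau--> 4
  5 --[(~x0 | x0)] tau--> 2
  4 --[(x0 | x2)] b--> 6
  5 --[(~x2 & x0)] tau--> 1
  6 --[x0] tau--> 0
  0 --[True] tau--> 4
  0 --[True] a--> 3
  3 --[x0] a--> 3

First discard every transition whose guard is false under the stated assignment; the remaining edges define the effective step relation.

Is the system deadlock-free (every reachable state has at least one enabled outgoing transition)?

Answer: DEADLOCK at state 3

Trace:
R = {0,3,4}
  0: a→3  tau→4  [2 out]
  3: ∅  [STUCK]
  4: a→0  [1 out]
Path to 3: a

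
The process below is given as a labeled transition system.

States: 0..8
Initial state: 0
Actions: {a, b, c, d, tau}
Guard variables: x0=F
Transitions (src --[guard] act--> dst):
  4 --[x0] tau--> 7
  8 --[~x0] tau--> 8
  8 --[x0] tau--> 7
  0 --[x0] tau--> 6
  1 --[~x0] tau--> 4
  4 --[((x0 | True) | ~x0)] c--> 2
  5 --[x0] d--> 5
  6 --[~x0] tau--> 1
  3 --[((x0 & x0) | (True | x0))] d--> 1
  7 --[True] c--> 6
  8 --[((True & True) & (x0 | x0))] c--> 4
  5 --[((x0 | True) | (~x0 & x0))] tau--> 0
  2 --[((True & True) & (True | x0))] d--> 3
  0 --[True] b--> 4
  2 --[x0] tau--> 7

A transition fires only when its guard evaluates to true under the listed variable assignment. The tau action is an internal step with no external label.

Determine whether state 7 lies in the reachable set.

9 transition(s) survive guard evaluation.
L0 = {0}
L1 = {4}  total {0,4}
L2 = {2}  total {0,2,4}
L3 = {3}  total {0,2,3,4}
L4 = {1}  total {0,1,2,3,4}
Reachable = {0,1,2,3,4}

Answer: UNREACHABLE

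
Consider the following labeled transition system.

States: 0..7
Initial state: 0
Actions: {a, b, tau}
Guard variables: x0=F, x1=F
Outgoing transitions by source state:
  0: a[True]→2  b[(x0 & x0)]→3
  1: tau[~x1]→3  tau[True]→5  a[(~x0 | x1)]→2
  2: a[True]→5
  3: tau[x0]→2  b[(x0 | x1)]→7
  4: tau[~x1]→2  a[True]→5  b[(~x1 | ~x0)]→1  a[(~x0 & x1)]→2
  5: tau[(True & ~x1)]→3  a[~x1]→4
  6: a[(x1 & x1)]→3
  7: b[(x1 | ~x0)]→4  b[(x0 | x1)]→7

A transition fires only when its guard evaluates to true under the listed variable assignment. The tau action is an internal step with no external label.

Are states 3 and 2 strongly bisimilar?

Bisimulation quotient by refinement:
  round 0: {{0,1,2,3,4,5,6,7}}
  round 1: {{0,2},{1,5},{3,6},{4},{7}}
  round 2: {{0},{1},{2},{3,6},{4},{5},{7}}
Fixed point at round 3; 7 class(es).
class of 3: {3,6}; class of 2: {2}

Answer: NOT BISIMILAR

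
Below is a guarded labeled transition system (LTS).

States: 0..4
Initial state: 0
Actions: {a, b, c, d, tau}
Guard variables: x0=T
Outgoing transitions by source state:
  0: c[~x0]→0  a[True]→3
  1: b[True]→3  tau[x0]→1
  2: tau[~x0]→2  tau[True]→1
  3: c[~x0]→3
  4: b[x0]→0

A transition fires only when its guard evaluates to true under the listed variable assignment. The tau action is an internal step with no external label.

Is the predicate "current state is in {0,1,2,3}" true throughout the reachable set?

Allowed set {0,1,2,3}
Reachable = {0,3}
  0: safe
  3: safe

Answer: INVARIANT HOLDS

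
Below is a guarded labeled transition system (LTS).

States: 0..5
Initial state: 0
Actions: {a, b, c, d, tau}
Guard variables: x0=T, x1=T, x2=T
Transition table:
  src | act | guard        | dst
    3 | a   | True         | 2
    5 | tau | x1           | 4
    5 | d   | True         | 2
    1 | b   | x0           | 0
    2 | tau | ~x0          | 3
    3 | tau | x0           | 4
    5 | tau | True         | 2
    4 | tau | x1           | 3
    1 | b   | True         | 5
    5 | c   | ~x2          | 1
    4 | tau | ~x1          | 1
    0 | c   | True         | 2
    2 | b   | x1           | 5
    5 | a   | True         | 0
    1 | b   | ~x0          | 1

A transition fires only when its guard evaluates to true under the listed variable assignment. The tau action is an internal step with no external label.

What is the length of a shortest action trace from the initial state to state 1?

Answer: UNREACHABLE

Trace:
Breadth-first toward 1:
  depth 0: {0}
  depth 1: {2}
  depth 2: {5}
  depth 3: {4}
  depth 4: {3}
1 never appears.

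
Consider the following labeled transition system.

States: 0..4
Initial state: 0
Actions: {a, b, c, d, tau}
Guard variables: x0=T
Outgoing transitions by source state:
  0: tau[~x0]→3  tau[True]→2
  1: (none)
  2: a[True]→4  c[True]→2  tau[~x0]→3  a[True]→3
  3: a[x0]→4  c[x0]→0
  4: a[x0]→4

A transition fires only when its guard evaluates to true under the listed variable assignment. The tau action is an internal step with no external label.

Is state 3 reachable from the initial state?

After dropping false guards: 7 live edges.
Layer 0: {0}
Layer 1: {2}  now seen {0,2}
Layer 2: {3,4}  now seen {0,2,3,4}
Reach set: {0,2,3,4}
witness 3: tau·a

Answer: REACHABLE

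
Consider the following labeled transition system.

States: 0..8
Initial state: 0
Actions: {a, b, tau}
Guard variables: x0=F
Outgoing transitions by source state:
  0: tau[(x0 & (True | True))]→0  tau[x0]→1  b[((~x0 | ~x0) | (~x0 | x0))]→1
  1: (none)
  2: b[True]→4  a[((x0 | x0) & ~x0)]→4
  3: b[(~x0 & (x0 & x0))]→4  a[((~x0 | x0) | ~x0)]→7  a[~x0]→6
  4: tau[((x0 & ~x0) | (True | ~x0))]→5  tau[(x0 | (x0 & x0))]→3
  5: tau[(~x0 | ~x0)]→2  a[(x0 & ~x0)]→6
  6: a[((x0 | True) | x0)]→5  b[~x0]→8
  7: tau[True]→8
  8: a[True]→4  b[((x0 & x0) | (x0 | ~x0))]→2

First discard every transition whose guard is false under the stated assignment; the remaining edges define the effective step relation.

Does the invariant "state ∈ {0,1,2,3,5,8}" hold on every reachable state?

Answer: INVARIANT HOLDS

Working:
Allowed set {0,1,2,3,5,8}
R = {0,1}
  0: ok
  1: ok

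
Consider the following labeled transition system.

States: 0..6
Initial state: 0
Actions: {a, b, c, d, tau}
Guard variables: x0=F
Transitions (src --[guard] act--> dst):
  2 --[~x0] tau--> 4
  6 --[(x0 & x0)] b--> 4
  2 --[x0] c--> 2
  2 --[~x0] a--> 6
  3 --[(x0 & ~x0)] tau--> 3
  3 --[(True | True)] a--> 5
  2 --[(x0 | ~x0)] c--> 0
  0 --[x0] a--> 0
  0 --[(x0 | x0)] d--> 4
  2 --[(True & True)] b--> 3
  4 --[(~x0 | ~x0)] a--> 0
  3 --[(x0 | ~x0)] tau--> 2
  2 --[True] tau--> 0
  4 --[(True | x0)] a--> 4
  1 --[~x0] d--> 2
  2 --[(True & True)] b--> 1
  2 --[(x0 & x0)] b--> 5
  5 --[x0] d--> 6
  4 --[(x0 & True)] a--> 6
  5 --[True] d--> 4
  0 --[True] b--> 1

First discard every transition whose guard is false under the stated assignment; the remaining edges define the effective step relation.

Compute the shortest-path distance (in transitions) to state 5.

Answer: 4

Working:
BFS to 5:
  L0 = {0}
  L1 = {1}
  L2 = {2}
  L3 = {3,4,6}
  L4 = {5}
depth(5)=4, e.g. b·d·b·a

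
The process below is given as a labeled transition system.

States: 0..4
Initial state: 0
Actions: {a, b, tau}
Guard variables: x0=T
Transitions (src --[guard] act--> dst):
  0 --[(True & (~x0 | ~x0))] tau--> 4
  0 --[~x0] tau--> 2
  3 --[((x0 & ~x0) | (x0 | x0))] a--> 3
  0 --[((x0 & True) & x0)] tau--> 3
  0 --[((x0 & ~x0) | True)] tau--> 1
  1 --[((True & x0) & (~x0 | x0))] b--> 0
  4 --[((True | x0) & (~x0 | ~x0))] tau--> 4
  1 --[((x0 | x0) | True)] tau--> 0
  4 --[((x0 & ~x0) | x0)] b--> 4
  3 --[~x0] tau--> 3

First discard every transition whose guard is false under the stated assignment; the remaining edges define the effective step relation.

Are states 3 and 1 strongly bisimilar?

Refine partition for ~:
  round 0: {{0,1,2,3,4}}
  round 1: {{0},{1},{2},{3},{4}}
Fixed point at round 2; 5 class(es).
class of 3: {3}; class of 1: {1}

Answer: NOT BISIMILAR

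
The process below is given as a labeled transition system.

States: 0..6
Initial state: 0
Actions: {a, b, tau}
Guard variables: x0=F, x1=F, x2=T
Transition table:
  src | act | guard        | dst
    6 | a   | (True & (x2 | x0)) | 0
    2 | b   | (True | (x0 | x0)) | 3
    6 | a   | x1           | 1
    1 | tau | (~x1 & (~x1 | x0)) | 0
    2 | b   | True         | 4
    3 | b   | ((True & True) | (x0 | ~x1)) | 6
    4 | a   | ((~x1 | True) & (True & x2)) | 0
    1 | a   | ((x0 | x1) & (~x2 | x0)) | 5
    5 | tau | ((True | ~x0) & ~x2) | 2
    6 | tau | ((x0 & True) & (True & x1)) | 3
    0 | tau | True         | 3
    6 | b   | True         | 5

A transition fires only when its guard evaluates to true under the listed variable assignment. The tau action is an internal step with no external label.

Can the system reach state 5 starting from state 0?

After dropping false guards: 8 live edges.
Layer 0: {0}
Layer 1: {3}  total {0,3}
Layer 2: {6}  total {0,3,6}
Layer 3: {5}  total {0,3,5,6}
R = {0,3,5,6}
Path to 5: tau·b·b

Answer: REACHABLE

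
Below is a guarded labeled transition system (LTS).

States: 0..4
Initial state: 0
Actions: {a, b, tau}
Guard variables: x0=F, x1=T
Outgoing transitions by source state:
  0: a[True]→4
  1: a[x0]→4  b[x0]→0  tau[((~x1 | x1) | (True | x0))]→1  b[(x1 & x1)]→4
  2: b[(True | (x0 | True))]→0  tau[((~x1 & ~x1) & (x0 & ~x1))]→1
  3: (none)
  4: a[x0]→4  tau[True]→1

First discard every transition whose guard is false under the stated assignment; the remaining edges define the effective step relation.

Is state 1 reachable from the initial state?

Answer: REACHABLE

Working:
Guard filter leaves 5 enabled edge(s).
Layer 0: {0}
Layer 1: {4}  total {0,4}
Layer 2: {1}  total {0,1,4}
Reachable = {0,1,4}
Path to 1: a·tau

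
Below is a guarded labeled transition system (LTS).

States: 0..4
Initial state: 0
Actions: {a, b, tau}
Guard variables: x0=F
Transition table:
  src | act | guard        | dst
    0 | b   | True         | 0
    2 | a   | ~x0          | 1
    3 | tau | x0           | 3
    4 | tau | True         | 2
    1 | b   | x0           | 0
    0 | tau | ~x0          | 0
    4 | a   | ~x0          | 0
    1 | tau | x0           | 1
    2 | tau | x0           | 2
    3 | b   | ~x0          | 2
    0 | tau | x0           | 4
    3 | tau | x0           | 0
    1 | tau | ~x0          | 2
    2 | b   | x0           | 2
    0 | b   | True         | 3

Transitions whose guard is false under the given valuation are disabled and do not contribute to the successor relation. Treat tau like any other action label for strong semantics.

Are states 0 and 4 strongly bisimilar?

Refine partition for ~:
  π0 = {{0,1,2,3,4}}
  π1 = {{0},{1},{2},{3},{4}}
stable after 2 split(s): 5 block(s)
class of 0: {0}; class of 4: {4}

Answer: NOT BISIMILAR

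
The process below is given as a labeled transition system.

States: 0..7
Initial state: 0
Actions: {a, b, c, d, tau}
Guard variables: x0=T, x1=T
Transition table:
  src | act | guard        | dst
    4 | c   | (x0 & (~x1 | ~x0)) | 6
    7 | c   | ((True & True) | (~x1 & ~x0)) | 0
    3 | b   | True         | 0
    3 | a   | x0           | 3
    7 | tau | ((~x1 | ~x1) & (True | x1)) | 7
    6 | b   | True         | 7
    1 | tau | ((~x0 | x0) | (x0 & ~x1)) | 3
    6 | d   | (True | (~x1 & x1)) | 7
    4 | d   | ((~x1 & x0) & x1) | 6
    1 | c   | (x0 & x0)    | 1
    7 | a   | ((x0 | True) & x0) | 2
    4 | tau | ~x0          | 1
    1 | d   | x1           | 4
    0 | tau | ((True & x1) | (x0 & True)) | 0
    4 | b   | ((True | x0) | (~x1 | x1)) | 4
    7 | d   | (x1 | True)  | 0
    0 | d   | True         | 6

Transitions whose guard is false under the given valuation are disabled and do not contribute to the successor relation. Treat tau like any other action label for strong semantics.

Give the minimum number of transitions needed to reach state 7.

Answer: 2

Analysis:
Layered search for 7:
  L0 = {0}
  L1 = {6}
  L2 = {7}
7 enters at depth 2; path d·b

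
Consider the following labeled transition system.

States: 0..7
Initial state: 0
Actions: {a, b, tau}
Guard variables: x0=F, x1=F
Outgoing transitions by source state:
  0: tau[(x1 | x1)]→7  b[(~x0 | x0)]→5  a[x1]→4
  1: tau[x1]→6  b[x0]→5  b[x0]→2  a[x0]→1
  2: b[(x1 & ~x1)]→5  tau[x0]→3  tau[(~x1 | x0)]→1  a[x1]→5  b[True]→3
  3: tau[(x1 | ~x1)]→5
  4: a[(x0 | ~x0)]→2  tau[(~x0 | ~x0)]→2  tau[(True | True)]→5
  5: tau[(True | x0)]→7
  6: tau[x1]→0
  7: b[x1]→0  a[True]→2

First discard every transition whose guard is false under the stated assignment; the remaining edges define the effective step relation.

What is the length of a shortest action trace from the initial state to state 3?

Breadth-first toward 3:
  L0 = {0}
  L1 = {5}
  L2 = {7}
  L3 = {2}
  L4 = {1,3}
depth(3)=4, e.g. b·tau·a·b

Answer: 4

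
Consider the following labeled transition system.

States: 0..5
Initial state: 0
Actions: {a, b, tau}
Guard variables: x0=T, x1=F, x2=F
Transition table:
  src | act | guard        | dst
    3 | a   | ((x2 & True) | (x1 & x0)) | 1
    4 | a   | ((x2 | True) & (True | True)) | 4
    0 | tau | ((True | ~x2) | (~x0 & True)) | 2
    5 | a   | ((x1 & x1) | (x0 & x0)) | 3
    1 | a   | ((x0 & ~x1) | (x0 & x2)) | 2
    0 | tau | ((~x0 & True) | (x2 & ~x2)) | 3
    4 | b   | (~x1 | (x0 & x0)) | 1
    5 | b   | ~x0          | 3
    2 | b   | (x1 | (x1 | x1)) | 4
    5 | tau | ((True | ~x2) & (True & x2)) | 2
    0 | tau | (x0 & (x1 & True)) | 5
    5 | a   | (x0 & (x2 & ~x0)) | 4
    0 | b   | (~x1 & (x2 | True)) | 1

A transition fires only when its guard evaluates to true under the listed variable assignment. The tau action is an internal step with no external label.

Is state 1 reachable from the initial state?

After dropping false guards: 6 live edges.
Layer 0: {0}
Layer 1: {1,2}  now seen {0,1,2}
Reachable = {0,1,2}
trace reaching 1: b

Answer: REACHABLE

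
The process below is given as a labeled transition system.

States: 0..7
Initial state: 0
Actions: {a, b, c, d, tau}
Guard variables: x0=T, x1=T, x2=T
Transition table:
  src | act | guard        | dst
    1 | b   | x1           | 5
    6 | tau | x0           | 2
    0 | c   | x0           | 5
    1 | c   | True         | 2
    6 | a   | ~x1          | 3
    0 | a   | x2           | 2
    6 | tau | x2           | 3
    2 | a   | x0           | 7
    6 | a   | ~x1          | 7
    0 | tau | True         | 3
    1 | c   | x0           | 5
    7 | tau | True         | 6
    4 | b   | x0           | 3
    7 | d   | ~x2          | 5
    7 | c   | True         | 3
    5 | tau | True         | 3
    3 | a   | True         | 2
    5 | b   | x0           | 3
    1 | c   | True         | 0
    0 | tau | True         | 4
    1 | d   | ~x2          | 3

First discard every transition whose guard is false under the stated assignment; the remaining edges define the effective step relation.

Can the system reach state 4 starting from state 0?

17 transition(s) survive guard evaluation.
depth 0: {0}
depth 1: {2,3,4,5}  now seen {0,2,3,4,5}
depth 2: {7}  now seen {0,2,3,4,5,7}
depth 3: {6}  now seen {0,2,3,4,5,6,7}
R = {0,2,3,4,5,6,7}
Path to 4: tau

Answer: REACHABLE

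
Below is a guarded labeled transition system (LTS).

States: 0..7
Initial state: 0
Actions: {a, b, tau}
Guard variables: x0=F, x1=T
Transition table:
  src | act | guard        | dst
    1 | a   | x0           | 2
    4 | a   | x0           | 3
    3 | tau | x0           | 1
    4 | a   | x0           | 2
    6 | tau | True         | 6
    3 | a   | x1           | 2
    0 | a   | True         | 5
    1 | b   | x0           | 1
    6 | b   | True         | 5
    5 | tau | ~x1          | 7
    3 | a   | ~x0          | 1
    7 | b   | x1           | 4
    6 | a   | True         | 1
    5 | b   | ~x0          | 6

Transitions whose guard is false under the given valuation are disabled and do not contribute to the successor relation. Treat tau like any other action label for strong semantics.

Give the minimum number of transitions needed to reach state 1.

Layered search for 1:
  L0 = {0}
  L1 = {5}
  L2 = {6}
  L3 = {1}
depth(1)=3, e.g. a·b·a

Answer: 3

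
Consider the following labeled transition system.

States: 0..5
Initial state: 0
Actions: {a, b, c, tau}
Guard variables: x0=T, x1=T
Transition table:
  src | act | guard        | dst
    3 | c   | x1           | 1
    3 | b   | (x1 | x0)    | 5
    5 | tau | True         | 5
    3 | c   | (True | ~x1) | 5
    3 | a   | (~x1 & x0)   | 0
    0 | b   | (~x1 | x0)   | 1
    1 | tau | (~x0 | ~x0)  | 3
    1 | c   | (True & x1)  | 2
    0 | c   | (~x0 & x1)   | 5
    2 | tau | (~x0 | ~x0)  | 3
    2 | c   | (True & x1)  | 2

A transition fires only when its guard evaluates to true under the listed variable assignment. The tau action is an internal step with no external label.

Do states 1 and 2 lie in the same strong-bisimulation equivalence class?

Compute ~ classes (split until stable):
  round 0: {{0,1,2,3,4,5}}
  round 1: {{0},{1,2},{3},{4},{5}}
5 equivalence class(es) (converged in 2)
class of 1: {1,2}; class of 2: {1,2}

Answer: BISIMILAR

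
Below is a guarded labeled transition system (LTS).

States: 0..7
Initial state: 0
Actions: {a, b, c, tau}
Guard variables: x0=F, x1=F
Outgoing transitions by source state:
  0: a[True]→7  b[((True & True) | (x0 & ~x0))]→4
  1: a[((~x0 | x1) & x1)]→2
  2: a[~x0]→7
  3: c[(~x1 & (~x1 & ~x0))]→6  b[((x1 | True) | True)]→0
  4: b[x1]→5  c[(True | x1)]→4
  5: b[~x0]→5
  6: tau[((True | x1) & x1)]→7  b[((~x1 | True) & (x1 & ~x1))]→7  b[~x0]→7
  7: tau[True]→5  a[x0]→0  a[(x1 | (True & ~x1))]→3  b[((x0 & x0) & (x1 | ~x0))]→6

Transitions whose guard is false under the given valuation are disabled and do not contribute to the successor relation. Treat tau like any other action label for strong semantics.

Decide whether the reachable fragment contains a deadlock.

Reachable = {0,3,4,5,6,7}
  0: a→7  b→4  [deg 2]
  3: b→0  c→6  [deg 2]
  4: c→4  [deg 1]
  5: b→5  [deg 1]
  6: b→7  [deg 1]
  7: a→3  tau→5  [deg 2]

Answer: DEADLOCK-FREE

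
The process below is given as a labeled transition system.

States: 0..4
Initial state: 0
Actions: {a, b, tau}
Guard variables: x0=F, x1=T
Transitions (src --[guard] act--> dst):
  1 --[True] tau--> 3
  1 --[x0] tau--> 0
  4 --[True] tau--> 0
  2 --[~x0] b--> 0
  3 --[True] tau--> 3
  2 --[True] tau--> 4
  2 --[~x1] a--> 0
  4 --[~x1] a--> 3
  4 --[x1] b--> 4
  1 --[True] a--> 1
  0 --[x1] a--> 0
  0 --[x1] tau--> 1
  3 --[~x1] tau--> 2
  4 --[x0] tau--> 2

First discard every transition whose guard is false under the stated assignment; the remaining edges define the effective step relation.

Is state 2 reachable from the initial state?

Answer: UNREACHABLE

Working:
Guard filter leaves 9 enabled edge(s).
depth 0: {0}
depth 1: {1}  total {0,1}
depth 2: {3}  total {0,1,3}
Reach set: {0,1,3}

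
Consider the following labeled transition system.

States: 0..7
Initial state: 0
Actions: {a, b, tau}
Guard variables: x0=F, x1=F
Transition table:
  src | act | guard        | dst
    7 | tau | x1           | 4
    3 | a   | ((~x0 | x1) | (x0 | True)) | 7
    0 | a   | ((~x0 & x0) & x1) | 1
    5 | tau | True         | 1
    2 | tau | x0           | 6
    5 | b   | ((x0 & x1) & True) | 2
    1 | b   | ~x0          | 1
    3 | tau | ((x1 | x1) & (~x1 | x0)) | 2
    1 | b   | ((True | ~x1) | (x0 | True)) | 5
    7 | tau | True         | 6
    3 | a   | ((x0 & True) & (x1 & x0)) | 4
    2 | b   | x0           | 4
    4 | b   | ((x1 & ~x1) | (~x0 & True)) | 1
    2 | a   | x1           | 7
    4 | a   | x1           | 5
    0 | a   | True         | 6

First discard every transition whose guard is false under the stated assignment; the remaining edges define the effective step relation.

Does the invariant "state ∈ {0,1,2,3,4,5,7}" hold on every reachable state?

Allowed set {0,1,2,3,4,5,7}
R = {0,6}
  0: safe
  6: ✗ unsafe
counterexample path to 6: a

Answer: INVARIANT VIOLATED at state 6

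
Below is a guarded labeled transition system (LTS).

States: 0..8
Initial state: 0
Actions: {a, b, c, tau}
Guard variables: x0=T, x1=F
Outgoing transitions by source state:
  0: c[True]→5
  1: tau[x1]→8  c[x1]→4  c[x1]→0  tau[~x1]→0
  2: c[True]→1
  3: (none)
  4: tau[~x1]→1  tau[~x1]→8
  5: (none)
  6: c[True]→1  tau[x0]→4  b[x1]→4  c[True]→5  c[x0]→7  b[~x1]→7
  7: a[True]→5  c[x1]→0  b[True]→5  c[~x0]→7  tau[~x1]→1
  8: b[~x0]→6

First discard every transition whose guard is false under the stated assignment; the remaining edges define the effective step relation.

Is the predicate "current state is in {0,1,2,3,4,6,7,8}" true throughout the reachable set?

Answer: INVARIANT VIOLATED at state 5

Working:
Inv-set: {0,1,2,3,4,6,7,8}
Reachable = {0,5}
  0: ✓
  5: outside
counterexample path to 5: c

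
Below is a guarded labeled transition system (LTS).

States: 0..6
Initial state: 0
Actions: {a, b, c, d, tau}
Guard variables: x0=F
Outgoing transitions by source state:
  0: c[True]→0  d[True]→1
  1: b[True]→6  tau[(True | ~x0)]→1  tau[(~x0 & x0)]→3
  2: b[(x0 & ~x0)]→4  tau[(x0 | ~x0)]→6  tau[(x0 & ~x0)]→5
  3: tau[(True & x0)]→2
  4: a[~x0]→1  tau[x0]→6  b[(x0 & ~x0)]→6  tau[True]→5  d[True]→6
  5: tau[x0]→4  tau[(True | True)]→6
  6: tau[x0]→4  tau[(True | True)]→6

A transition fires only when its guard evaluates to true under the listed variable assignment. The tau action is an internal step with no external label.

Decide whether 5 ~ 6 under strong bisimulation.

Answer: BISIMILAR

Working:
Refine partition for ~:
  π0 = {{0,1,2,3,4,5,6}}
  π1 = {{0},{1},{2,5,6},{3},{4}}
stable after 2 split(s): 5 block(s)
class of 5: {2,5,6}; class of 6: {2,5,6}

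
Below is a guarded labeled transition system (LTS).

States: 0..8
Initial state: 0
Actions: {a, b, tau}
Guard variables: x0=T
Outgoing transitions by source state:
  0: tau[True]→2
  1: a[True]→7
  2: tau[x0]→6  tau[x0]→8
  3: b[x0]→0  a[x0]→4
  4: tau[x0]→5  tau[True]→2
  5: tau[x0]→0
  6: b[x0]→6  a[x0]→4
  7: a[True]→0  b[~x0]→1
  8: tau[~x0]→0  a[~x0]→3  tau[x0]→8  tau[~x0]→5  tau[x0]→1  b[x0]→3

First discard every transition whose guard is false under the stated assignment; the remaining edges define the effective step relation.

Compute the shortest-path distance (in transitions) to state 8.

Layered search for 8:
  L0 = {0}
  L1 = {2}
  L2 = {6,8}
depth(8)=2, e.g. tau·tau

Answer: 2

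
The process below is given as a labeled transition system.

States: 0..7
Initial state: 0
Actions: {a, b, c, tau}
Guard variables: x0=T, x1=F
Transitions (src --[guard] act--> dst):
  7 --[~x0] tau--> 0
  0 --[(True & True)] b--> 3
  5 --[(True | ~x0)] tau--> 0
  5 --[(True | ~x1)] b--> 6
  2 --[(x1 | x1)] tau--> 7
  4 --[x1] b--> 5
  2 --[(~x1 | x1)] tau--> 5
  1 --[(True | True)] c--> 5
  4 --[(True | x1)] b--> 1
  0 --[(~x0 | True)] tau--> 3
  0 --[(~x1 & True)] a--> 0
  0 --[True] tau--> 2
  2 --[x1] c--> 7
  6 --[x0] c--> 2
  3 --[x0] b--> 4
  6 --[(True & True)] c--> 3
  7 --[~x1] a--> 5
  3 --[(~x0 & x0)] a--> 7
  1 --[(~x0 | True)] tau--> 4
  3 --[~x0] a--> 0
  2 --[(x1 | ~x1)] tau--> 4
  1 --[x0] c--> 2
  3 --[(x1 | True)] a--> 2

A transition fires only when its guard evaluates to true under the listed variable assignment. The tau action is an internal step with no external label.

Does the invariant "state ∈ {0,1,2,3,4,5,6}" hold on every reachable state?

Answer: INVARIANT HOLDS

Working:
Allowed set {0,1,2,3,4,5,6}
Reachable = {0,1,2,3,4,5,6}
  0: safe
  1: safe
  2: safe
  3: safe
  4: safe
  5: safe
  6: safe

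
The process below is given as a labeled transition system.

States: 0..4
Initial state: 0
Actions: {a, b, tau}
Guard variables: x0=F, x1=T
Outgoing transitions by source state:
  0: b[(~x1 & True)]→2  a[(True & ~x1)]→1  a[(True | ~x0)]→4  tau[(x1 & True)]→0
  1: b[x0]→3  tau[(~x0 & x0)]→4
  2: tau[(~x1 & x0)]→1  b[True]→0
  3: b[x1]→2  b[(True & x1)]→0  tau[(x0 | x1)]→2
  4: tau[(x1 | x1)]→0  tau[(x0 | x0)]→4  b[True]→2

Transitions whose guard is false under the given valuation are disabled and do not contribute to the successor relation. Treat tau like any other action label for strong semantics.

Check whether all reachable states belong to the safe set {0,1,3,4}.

Safe = {0,1,3,4}
R = {0,2,4}
  0: safe
  2: ✗ unsafe
  4: safe
witness against invariant: a·b → 2

Answer: INVARIANT VIOLATED at state 2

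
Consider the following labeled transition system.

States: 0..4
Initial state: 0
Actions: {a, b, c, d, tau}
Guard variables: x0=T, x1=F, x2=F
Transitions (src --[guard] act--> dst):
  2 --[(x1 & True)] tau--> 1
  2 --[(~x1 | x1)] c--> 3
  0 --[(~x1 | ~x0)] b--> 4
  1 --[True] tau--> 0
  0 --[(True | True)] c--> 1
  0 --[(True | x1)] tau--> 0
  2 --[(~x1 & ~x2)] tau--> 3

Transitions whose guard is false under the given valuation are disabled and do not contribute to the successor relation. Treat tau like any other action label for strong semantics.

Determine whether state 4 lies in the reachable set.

6 transition(s) survive guard evaluation.
Layer 0: {0}
Layer 1: {1,4}  cumulative {0,1,4}
R = {0,1,4}
trace reaching 4: b

Answer: REACHABLE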